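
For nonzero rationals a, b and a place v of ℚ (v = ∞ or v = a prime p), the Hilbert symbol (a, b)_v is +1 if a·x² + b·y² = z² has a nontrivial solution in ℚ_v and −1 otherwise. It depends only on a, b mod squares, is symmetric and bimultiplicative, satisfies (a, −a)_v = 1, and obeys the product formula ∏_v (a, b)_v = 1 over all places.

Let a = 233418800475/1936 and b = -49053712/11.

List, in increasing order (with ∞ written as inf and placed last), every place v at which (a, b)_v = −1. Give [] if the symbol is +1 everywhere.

Mod squares: a ≡ 2873731, b ≡ -33724427. Check v ∈ {∞, 2, 3, 5, 7, 11, 17, 19, 31, 37, 41, 43, 47}.
v=2: v_2(a)=-4, v_2(b)=4; units ≡ 3, 5 (mod 8); ε·ε+αω+βω = 1·0+-4·1+4·1 ≡ 0  ⇒  (a,b)_2 = +1.
v=∞: 2873731 > 0 and -33724427 < 0  ⇒  (a,b)_∞ = +1.
v=47: a=47^0·(≡10), b=47^1·(≡3) mod 47; (10|47)=-1, (3|47)=+1; (−1)^{0·1·23}·(-1)^1·(+1)^0 = -1.
v=17: a=17^1·(≡6), b=17^0·(≡7) mod 17; (6|17)=-1, (7|17)=-1; (−1)^{1·0·8}·(-1)^0·(-1)^1 = -1.
v=31: a=31^1·(≡15), b=31^0·(≡9) mod 31; (15|31)=-1, (9|31)=+1; (−1)^{1·0·15}·(-1)^0·(+1)^1 = +1.
v=11: a=11^-2·(≡5), b=11^-1·(≡7) mod 11; (5|11)=+1, (7|11)=-1; (−1)^{-2·-1·5}·(+1)^-1·(-1)^-2 = +1.
v=5: a=5^2·(≡4), b=5^0·(≡3) mod 5; (4|5)=+1, (3|5)=-1; (−1)^{2·0·2}·(+1)^0·(-1)^2 = +1.
v=19: a=19^3·(≡4), b=19^0·(≡15) mod 19; (4|19)=+1, (15|19)=-1; (−1)^{3·0·9}·(+1)^0·(-1)^3 = -1.
v=37: a=37^0·(≡31), b=37^1·(≡31) mod 37; (31|37)=-1, (31|37)=-1; (−1)^{0·1·18}·(-1)^1·(-1)^0 = -1.
v=43: a=43^0·(≡4), b=43^1·(≡24) mod 43; (4|43)=+1, (24|43)=+1; (−1)^{0·1·21}·(+1)^1·(+1)^0 = +1.
v=41: a=41^1·(≡28), b=41^1·(≡40) mod 41; (28|41)=-1, (40|41)=+1; (−1)^{1·1·20}·(-1)^1·(+1)^1 = -1.
v=7: a=7^1·(≡4), b=7^0·(≡5) mod 7; (4|7)=+1, (5|7)=-1; (−1)^{1·0·3}·(+1)^0·(-1)^1 = -1.
v=3: a=3^2·(≡1), b=3^0·(≡1) mod 3; (1|3)=+1, (1|3)=+1; (−1)^{2·0·1}·(+1)^0·(+1)^2 = +1.
|Ram(2873731, -33724427)| = 6, even; anisotropic at {7, 17, 19, 37, 41, 47}.

[7, 17, 19, 37, 41, 47]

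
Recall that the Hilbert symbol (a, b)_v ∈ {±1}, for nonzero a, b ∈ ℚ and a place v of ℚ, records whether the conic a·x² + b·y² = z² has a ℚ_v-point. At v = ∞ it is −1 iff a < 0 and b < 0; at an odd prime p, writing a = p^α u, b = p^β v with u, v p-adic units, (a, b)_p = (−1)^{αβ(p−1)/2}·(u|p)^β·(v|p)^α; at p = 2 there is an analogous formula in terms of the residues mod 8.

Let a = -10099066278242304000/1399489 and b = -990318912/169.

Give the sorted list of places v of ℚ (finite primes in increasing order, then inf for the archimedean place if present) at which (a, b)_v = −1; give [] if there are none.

[2, 3, 5, 29, 37, inf]

Mod squares: a ≡ -2185, b ≡ -15473733. Check v ∈ {∞, 2, 3, 5, 7, 11, 13, 19, 23, 29, 37}.
v=2: v_2(a)=14, v_2(b)=6; units ≡ 7, 3 (mod 8); ε·ε+αω+βω = 1·1+14·1+6·0 ≡ 1  ⇒  (a,b)_2 = -1.
v=5: a=5^3·(≡2), b=5^0·(≡2) mod 5; (2|5)=-1, (2|5)=-1; (−1)^{3·0·2}·(-1)^0·(-1)^3 = -1.
v=13: a=13^-4·(≡9), b=13^-2·(≡2) mod 13; (9|13)=+1, (2|13)=-1; (−1)^{-4·-2·6}·(+1)^-2·(-1)^-4 = +1.
v=7: a=7^-2·(≡6), b=7^0·(≡5) mod 7; (6|7)=-1, (5|7)=-1; (−1)^{-2·0·3}·(-1)^0·(-1)^-2 = +1.
v=∞: -2185 < 0 and -15473733 < 0  ⇒  (a,b)_∞ = -1.
v=11: a=11^2·(≡9), b=11^1·(≡6) mod 11; (9|11)=+1, (6|11)=-1; (−1)^{2·1·5}·(+1)^1·(-1)^2 = +1.
v=19: a=19^1·(≡14), b=19^1·(≡16) mod 19; (14|19)=-1, (16|19)=+1; (−1)^{1·1·9}·(-1)^1·(+1)^1 = +1.
v=3: a=3^4·(≡2), b=3^1·(≡1) mod 3; (2|3)=-1, (1|3)=+1; (−1)^{4·1·1}·(-1)^1·(+1)^4 = -1.
v=29: a=29^2·(≡26), b=29^1·(≡13) mod 29; (26|29)=-1, (13|29)=+1; (−1)^{2·1·14}·(-1)^1·(+1)^2 = -1.
v=37: a=37^2·(≡14), b=37^1·(≡29) mod 37; (14|37)=-1, (29|37)=-1; (−1)^{2·1·18}·(-1)^1·(-1)^2 = -1.
v=23: a=23^1·(≡21), b=23^1·(≡16) mod 23; (21|23)=-1, (16|23)=+1; (−1)^{1·1·11}·(-1)^1·(+1)^1 = +1.
(-2185, -15473733 / ℚ) ramifies at {2, 3, 5, 29, 37, ∞}: a division algebra.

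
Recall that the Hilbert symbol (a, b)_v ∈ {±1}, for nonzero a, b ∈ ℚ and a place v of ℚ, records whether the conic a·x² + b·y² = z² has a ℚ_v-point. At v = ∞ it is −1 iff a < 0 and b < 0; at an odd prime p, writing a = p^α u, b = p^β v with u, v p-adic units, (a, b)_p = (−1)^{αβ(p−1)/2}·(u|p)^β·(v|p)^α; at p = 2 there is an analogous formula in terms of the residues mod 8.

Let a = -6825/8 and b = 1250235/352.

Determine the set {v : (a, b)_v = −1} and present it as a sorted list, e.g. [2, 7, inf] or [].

[3, 7]

Mod squares: a ≡ -546, b ≡ 770. Check v ∈ {∞, 2, 3, 5, 7, 11, 13}.
v=∞: -546 < 0 and 770 > 0  ⇒  (a,b)_∞ = +1.
v=3: a=3^1·(≡1), b=3^6·(≡2) mod 3; (1|3)=+1, (2|3)=-1; (−1)^{1·6·1}·(+1)^6·(-1)^1 = -1.
v=13: a=13^1·(≡1), b=13^0·(≡12) mod 13; (1|13)=+1, (12|13)=+1; (−1)^{1·0·6}·(+1)^0·(+1)^1 = +1.
v=2: v_2(a)=-3, v_2(b)=-5; units ≡ 7, 1 (mod 8); ε·ε+αω+βω = 1·0+-3·0+-5·0 ≡ 0  ⇒  (a,b)_2 = +1.
v=11: a=11^0·(≡9), b=11^-1·(≡3) mod 11; (9|11)=+1, (3|11)=+1; (−1)^{0·-1·5}·(+1)^-1·(+1)^0 = +1.
v=7: a=7^1·(≡5), b=7^3·(≡6) mod 7; (5|7)=-1, (6|7)=-1; (−1)^{1·3·3}·(-1)^3·(-1)^1 = -1.
v=5: a=5^2·(≡4), b=5^1·(≡1) mod 5; (4|5)=+1, (1|5)=+1; (−1)^{2·1·2}·(+1)^1·(+1)^2 = +1.
(-546, 770 / ℚ) ramifies at {3, 7}: a division algebra.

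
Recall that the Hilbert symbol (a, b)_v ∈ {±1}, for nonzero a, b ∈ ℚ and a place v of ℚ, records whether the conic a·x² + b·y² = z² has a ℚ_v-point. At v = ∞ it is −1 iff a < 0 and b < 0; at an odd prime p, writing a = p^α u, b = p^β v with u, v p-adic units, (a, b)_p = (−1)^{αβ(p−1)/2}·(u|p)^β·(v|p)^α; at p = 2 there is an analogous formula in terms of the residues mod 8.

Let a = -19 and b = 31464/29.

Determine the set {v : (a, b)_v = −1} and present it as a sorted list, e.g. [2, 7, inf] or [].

(a, b) ≡ (-19, 25346) mod (ℚ^×)²; places V = {2, 3, 19, 23, 29, ∞}.
(a,b)_29: α=0, u≡10; β=-1, v≡28 (mod 29); (10|29)=-1, (28|29)=+1; sign (−1)^0·-1^-1·+1^0 = -1.
(a,b)_2: α=0, β=3; u≡5, v≡1 (mod 8); ε(u)ε(v)=0·0, αω(v)=0·0, βω(u)=3·1; sum ≡ 1  ⇒  -1.
(a,b)_19: α=1, u≡18; β=1, v≡6 (mod 19); (18|19)=-1, (6|19)=+1; sign (−1)^1·-1^1·+1^1 = +1.
(a,b)_∞: sgn(-19)=−, sgn(25346)=+, so +1.
(a,b)_23: α=0, u≡4; β=1, v≡21 (mod 23); (4|23)=+1, (21|23)=-1; sign (−1)^0·+1^1·-1^0 = +1.
(a,b)_3: α=0, u≡2; β=2, v≡2 (mod 3); (2|3)=-1, (2|3)=-1; sign (−1)^0·-1^2·-1^0 = +1.
Ram(-19, 25346) = {2, 29}; no ℚ_2-point on the conic.

[2, 29]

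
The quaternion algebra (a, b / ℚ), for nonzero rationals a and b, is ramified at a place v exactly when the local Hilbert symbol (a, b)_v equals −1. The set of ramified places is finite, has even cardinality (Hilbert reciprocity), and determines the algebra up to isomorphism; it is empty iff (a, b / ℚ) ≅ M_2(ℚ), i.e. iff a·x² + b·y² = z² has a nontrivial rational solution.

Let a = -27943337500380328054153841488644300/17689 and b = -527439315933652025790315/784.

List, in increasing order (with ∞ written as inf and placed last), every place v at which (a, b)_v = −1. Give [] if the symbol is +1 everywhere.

(a, b) ≡ (-3772483, -1267435) mod (ℚ^×)²; places V = {2, 3, 5, 7, 11, 13, 17, 19, 23, 31, 37, ∞}.
(a,b)_13: α=5, u≡2; β=3, v≡8 (mod 13); (2|13)=-1, (8|13)=-1; sign (−1)^0·-1^3·-1^5 = +1.
(a,b)_3: α=4, u≡2; β=4, v≡2 (mod 3); (2|3)=-1, (2|3)=-1; sign (−1)^0·-1^4·-1^4 = +1.
(a,b)_7: α=-2, u≡3; β=-2, v≡6 (mod 7); (3|7)=-1, (6|7)=-1; sign (−1)^0·-1^-2·-1^-2 = +1.
(a,b)_19: α=-2, u≡4; β=2, v≡7 (mod 19); (4|19)=+1, (7|19)=+1; sign (−1)^0·+1^2·+1^-2 = +1.
(a,b)_∞: sgn(-3772483)=−, sgn(-1267435)=−, so -1.
(a,b)_11: α=3, u≡1; β=2, v≡10 (mod 11); (1|11)=+1, (10|11)=-1; sign (−1)^0·+1^2·-1^3 = -1.
(a,b)_2: α=2, β=-4; u≡5, v≡5 (mod 8); ε(u)ε(v)=0·0, αω(v)=2·1, βω(u)=-4·1; sum ≡ 0  ⇒  +1.
(a,b)_31: α=5, u≡23; β=3, v≡5 (mod 31); (23|31)=-1, (5|31)=+1; sign (−1)^1·-1^3·+1^5 = +1.
(a,b)_5: α=2, u≡2; β=1, v≡3 (mod 5); (2|5)=-1, (3|5)=-1; sign (−1)^0·-1^1·-1^2 = -1.
(a,b)_17: α=2, u≡16; β=1, v≡5 (mod 17); (16|17)=+1, (5|17)=-1; sign (−1)^0·+1^1·-1^2 = +1.
(a,b)_23: α=3, u≡15; β=2, v≡9 (mod 23); (15|23)=-1, (9|23)=+1; sign (−1)^0·-1^2·+1^3 = +1.
(a,b)_37: α=5, u≡14; β=3, v≡9 (mod 37); (14|37)=-1, (9|37)=+1; sign (−1)^0·-1^3·+1^5 = -1.
Ram(-3772483, -1267435) = {5, 11, 37, ∞}; no ℚ_5-point on the conic.

[5, 11, 37, inf]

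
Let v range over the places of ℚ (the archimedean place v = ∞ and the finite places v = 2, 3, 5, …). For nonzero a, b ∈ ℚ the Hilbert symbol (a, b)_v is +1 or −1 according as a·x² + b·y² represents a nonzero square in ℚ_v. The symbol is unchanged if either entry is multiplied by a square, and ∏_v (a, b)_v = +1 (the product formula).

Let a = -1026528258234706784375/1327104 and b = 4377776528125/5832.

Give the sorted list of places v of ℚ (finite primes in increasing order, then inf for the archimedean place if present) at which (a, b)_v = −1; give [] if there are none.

[5, 11]

Mod squares: a ≡ -455, b ≡ 10010. Check v ∈ {∞, 2, 3, 5, 7, 11, 13, 23, 29, 41}.
v=2: v_2(a)=-14, v_2(b)=-3; units ≡ 1, 5 (mod 8); ε·ε+αω+βω = 0·0+-14·1+-3·0 ≡ 0  ⇒  (a,b)_2 = +1.
v=3: a=3^-4·(≡1), b=3^-6·(≡2) mod 3; (1|3)=+1, (2|3)=-1; (−1)^{-4·-6·1}·(+1)^-6·(-1)^-4 = +1.
v=13: a=13^7·(≡4), b=13^5·(≡10) mod 13; (4|13)=+1, (10|13)=+1; (−1)^{7·5·6}·(+1)^5·(+1)^7 = +1.
v=23: a=23^2·(≡21), b=23^0·(≡15) mod 23; (21|23)=-1, (15|23)=-1; (−1)^{2·0·11}·(-1)^0·(-1)^2 = +1.
v=7: a=7^1·(≡6), b=7^3·(≡2) mod 7; (6|7)=-1, (2|7)=+1; (−1)^{1·3·3}·(-1)^3·(+1)^1 = +1.
v=29: a=29^2·(≡4), b=29^0·(≡16) mod 29; (4|29)=+1, (16|29)=+1; (−1)^{2·0·14}·(+1)^0·(+1)^2 = +1.
v=41: a=41^2·(≡10), b=41^0·(≡26) mod 41; (10|41)=+1, (26|41)=-1; (−1)^{2·0·20}·(+1)^0·(-1)^2 = +1.
v=∞: -455 < 0 and 10010 > 0  ⇒  (a,b)_∞ = +1.
v=11: a=11^0·(≡8), b=11^1·(≡10) mod 11; (8|11)=-1, (10|11)=-1; (−1)^{0·1·5}·(-1)^1·(-1)^0 = -1.
v=5: a=5^5·(≡1), b=5^5·(≡2) mod 5; (1|5)=+1, (2|5)=-1; (−1)^{5·5·2}·(+1)^5·(-1)^5 = -1.
Ram(-455, 10010) = {5, 11}; no ℚ_5-point on the conic.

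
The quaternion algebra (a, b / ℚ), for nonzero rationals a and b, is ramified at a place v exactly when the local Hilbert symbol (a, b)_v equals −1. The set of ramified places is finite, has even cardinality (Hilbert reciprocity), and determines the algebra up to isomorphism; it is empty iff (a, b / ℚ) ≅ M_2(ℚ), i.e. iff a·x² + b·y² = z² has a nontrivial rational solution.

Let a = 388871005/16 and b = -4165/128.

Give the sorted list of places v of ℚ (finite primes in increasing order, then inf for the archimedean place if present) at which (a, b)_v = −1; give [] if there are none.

[2, 23]

(a, b) ≡ (1077205, -170) mod (ℚ^×)²; places V = {2, 5, 7, 17, 19, 23, 29, ∞}.
(a,b)_5: α=1, u≡1; β=1, v≡4 (mod 5); (1|5)=+1, (4|5)=+1; sign (−1)^0·+1^1·+1^1 = +1.
(a,b)_7: α=0, u≡6; β=2, v≡3 (mod 7); (6|7)=-1, (3|7)=-1; sign (−1)^0·-1^2·-1^0 = +1.
(a,b)_2: α=-4, β=-7; u≡5, v≡3 (mod 8); ε(u)ε(v)=0·1, αω(v)=-4·1, βω(u)=-7·1; sum ≡ 1  ⇒  -1.
(a,b)_23: α=1, u≡7; β=0, v≡14 (mod 23); (7|23)=-1, (14|23)=-1; sign (−1)^0·-1^0·-1^1 = -1.
(a,b)_29: α=1, u≡4; β=0, v≡13 (mod 29); (4|29)=+1, (13|29)=+1; sign (−1)^0·+1^0·+1^1 = +1.
(a,b)_17: α=1, u≡10; β=1, v≡3 (mod 17); (10|17)=-1, (3|17)=-1; sign (−1)^0·-1^1·-1^1 = +1.
(a,b)_∞: sgn(1077205)=+, sgn(-170)=−, so +1.
(a,b)_19: α=3, u≡13; β=0, v≡16 (mod 19); (13|19)=-1, (16|19)=+1; sign (−1)^0·-1^0·+1^3 = +1.
(1077205, -170 / ℚ) ramifies at {2, 23}: a division algebra.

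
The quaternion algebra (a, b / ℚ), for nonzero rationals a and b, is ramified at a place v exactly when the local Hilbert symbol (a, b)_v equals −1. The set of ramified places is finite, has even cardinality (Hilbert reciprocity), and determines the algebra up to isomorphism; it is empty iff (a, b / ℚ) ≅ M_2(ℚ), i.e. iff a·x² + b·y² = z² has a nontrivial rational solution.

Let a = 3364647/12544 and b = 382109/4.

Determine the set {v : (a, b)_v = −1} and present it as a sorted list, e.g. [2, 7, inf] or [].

(a, b) ≡ (27807, 2261) mod (ℚ^×)²; places V = {2, 3, 7, 11, 13, 17, 19, 23, 31, ∞}.
(a,b)_17: α=0, u≡5; β=1, v≡5 (mod 17); (5|17)=-1, (5|17)=-1; sign (−1)^0·-1^1·-1^0 = -1.
(a,b)_13: α=1, u≡11; β=2, v≡3 (mod 13); (11|13)=-1, (3|13)=+1; sign (−1)^0·-1^2·+1^1 = +1.
(a,b)_3: α=1, u≡2; β=0, v≡2 (mod 3); (2|3)=-1, (2|3)=-1; sign (−1)^0·-1^0·-1^1 = -1.
(a,b)_∞: sgn(27807)=+, sgn(2261)=+, so +1.
(a,b)_2: α=-8, β=-2; u≡7, v≡5 (mod 8); ε(u)ε(v)=1·0, αω(v)=-8·1, βω(u)=-2·0; sum ≡ 0  ⇒  +1.
(a,b)_31: α=1, u≡22; β=0, v≡24 (mod 31); (22|31)=-1, (24|31)=-1; sign (−1)^0·-1^0·-1^1 = -1.
(a,b)_19: α=0, u≡8; β=1, v≡7 (mod 19); (8|19)=-1, (7|19)=+1; sign (−1)^0·-1^1·+1^0 = -1.
(a,b)_23: α=1, u≡1; β=0, v≡14 (mod 23); (1|23)=+1, (14|23)=-1; sign (−1)^0·+1^0·-1^1 = -1.
(a,b)_11: α=2, u≡8; β=0, v≡6 (mod 11); (8|11)=-1, (6|11)=-1; sign (−1)^0·-1^0·-1^2 = +1.
(a,b)_7: α=-2, u≡5; β=1, v≡2 (mod 7); (5|7)=-1, (2|7)=+1; sign (−1)^0·-1^1·+1^-2 = -1.
(27807, 2261 / ℚ) ramifies at {3, 7, 17, 19, 23, 31}: a division algebra.

[3, 7, 17, 19, 23, 31]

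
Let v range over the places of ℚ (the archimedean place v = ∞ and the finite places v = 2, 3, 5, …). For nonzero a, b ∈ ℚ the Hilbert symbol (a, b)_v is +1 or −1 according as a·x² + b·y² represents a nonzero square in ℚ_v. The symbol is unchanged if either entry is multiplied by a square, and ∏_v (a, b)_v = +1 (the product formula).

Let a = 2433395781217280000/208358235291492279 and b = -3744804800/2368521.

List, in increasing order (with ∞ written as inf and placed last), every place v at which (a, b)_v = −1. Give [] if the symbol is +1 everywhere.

[7, 11, 17, 23]

(a, b) ≡ (75922, -23) mod (ℚ^×)²; places V = {2, 3, 5, 7, 11, 17, 19, 23, 29, 53, ∞}.
(a,b)_11: α=7, u≡3; β=2, v≡8 (mod 11); (3|11)=+1, (8|11)=-1; sign (−1)^0·+1^2·-1^7 = -1.
(a,b)_53: α=-2, u≡33; β=0, v≡22 (mod 53); (33|53)=-1, (22|53)=-1; sign (−1)^0·-1^0·-1^-2 = +1.
(a,b)_5: α=4, u≡2; β=2, v≡3 (mod 5); (2|5)=-1, (3|5)=-1; sign (−1)^0·-1^2·-1^4 = +1.
(a,b)_7: α=-1, u≡3; β=0, v≡5 (mod 7); (3|7)=-1, (5|7)=-1; sign (−1)^0·-1^0·-1^-1 = -1.
(a,b)_2: α=13, β=6; u≡1, v≡1 (mod 8); ε(u)ε(v)=0·0, αω(v)=13·0, βω(u)=6·0; sum ≡ 0  ⇒  +1.
(a,b)_17: α=-1, u≡5; β=0, v≡14 (mod 17); (5|17)=-1, (14|17)=-1; sign (−1)^0·-1^0·-1^-1 = -1.
(a,b)_3: α=-14, u≡1; β=-8, v≡1 (mod 3); (1|3)=+1, (1|3)=+1; sign (−1)^0·+1^-8·+1^-14 = +1.
(a,b)_29: α=3, u≡19; β=2, v≡23 (mod 29); (19|29)=-1, (23|29)=+1; sign (−1)^0·-1^2·+1^3 = +1.
(a,b)_23: α=0, u≡7; β=1, v≡11 (mod 23); (7|23)=-1, (11|23)=-1; sign (−1)^0·-1^1·-1^0 = -1.
(a,b)_∞: sgn(75922)=+, sgn(-23)=−, so +1.
(a,b)_19: α=-4, u≡17; β=-2, v≡8 (mod 19); (17|19)=+1, (8|19)=-1; sign (−1)^0·+1^-2·-1^-4 = +1.
(75922, -23 / ℚ) ramifies at {7, 11, 17, 23}: a division algebra.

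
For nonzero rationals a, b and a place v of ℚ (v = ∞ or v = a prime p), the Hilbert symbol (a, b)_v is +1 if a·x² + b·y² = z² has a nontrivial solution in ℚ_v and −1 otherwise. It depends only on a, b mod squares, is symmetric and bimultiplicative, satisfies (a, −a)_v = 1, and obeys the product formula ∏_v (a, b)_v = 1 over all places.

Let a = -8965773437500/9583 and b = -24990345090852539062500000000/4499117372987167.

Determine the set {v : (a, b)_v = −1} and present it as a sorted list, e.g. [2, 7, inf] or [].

Mod squares: a ≡ -385, b ≡ -119. Check v ∈ {∞, 2, 3, 5, 7, 11, 17, 19, 23, 31, 37}.
v=∞: -385 < 0 and -119 < 0  ⇒  (a,b)_∞ = -1.
v=5: a=5^9·(≡3), b=5^18·(≡1) mod 5; (3|5)=-1, (1|5)=+1; (−1)^{9·18·2}·(-1)^18·(+1)^9 = +1.
v=7: a=7^-1·(≡4), b=7^-1·(≡2) mod 7; (4|7)=+1, (2|7)=+1; (−1)^{-1·-1·3}·(+1)^-1·(+1)^-1 = -1.
v=11: a=11^1·(≡9), b=11^2·(≡8) mod 11; (9|11)=+1, (8|11)=-1; (−1)^{1·2·5}·(+1)^2·(-1)^1 = -1.
v=3: a=3^0·(≡2), b=3^16·(≡1) mod 3; (2|3)=-1, (1|3)=+1; (−1)^{0·16·1}·(-1)^16·(+1)^0 = +1.
v=17: a=17^2·(≡11), b=17^3·(≡6) mod 17; (11|17)=-1, (6|17)=-1; (−1)^{2·3·8}·(-1)^3·(-1)^2 = -1.
v=2: v_2(a)=2, v_2(b)=8; units ≡ 7, 1 (mod 8); ε·ε+αω+βω = 1·0+2·0+8·0 ≡ 0  ⇒  (a,b)_2 = +1.
v=23: a=23^0·(≡3), b=23^-2·(≡5) mod 23; (3|23)=+1, (5|23)=-1; (−1)^{0·-2·11}·(+1)^-2·(-1)^0 = +1.
v=37: a=37^-2·(≡29), b=37^-2·(≡24) mod 37; (29|37)=-1, (24|37)=-1; (−1)^{-2·-2·18}·(-1)^-2·(-1)^-2 = +1.
v=31: a=31^0·(≡1), b=31^-6·(≡20) mod 31; (1|31)=+1, (20|31)=+1; (−1)^{0·-6·15}·(+1)^-6·(+1)^0 = +1.
v=19: a=19^2·(≡2), b=19^0·(≡10) mod 19; (2|19)=-1, (10|19)=-1; (−1)^{2·0·9}·(-1)^0·(-1)^2 = +1.
|Ram(-385, -119)| = 4, even; anisotropic at {7, 11, 17, ∞}.

[7, 11, 17, inf]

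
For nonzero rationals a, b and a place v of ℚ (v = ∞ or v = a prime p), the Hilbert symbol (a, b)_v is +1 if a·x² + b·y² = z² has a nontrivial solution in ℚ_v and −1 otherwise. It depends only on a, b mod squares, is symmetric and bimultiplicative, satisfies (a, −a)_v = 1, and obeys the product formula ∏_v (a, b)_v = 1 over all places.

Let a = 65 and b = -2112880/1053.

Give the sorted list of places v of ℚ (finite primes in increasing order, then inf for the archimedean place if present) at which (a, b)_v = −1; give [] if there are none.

[11, 13]

Mod squares: a ≡ 65, b ≡ -715. Check v ∈ {∞, 2, 3, 5, 7, 11, 13}.
v=13: a=13^1·(≡5), b=13^-1·(≡12) mod 13; (5|13)=-1, (12|13)=+1; (−1)^{1·-1·6}·(-1)^-1·(+1)^1 = -1.
v=7: a=7^0·(≡2), b=7^4·(≡3) mod 7; (2|7)=+1, (3|7)=-1; (−1)^{0·4·3}·(+1)^4·(-1)^0 = +1.
v=2: v_2(a)=0, v_2(b)=4; units ≡ 1, 5 (mod 8); ε·ε+αω+βω = 0·0+0·1+4·0 ≡ 0  ⇒  (a,b)_2 = +1.
v=3: a=3^0·(≡2), b=3^-4·(≡2) mod 3; (2|3)=-1, (2|3)=-1; (−1)^{0·-4·1}·(-1)^-4·(-1)^0 = +1.
v=11: a=11^0·(≡10), b=11^1·(≡3) mod 11; (10|11)=-1, (3|11)=+1; (−1)^{0·1·5}·(-1)^1·(+1)^0 = -1.
v=5: a=5^1·(≡3), b=5^1·(≡3) mod 5; (3|5)=-1, (3|5)=-1; (−1)^{1·1·2}·(-1)^1·(-1)^1 = +1.
v=∞: 65 > 0 and -715 < 0  ⇒  (a,b)_∞ = +1.
|Ram(65, -715)| = 2, even; anisotropic at {11, 13}.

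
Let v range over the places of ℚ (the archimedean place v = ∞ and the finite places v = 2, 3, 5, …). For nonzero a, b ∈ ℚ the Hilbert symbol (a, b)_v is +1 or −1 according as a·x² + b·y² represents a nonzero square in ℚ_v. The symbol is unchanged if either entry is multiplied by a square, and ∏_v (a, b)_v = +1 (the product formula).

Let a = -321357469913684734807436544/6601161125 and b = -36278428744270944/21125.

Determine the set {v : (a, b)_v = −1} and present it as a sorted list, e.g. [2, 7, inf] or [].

[3, 7, 17, inf]

(a, b) ≡ (-105, -1870) mod (ℚ^×)²; places V = {2, 3, 5, 7, 11, 13, 17, 19, 43, 59, ∞}.
(a,b)_43: α=-2, u≡14; β=0, v≡22 (mod 43); (14|43)=+1, (22|43)=-1; sign (−1)^0·+1^0·-1^-2 = +1.
(a,b)_59: α=2, u≡11; β=0, v≡14 (mod 59); (11|59)=-1, (14|59)=-1; sign (−1)^0·-1^0·-1^2 = +1.
(a,b)_7: α=3, u≡5; β=2, v≡5 (mod 7); (5|7)=-1, (5|7)=-1; sign (−1)^0·-1^2·-1^3 = -1.
(a,b)_13: α=-4, u≡4; β=-2, v≡2 (mod 13); (4|13)=+1, (2|13)=-1; sign (−1)^0·+1^-2·-1^-4 = +1.
(a,b)_17: α=4, u≡14; β=3, v≡1 (mod 17); (14|17)=-1, (1|17)=+1; sign (−1)^0·-1^3·+1^4 = -1.
(a,b)_11: α=6, u≡9; β=5, v≡10 (mod 11); (9|11)=+1, (10|11)=-1; sign (−1)^0·+1^5·-1^6 = +1.
(a,b)_3: α=9, u≡1; β=4, v≡2 (mod 3); (1|3)=+1, (2|3)=-1; sign (−1)^0·+1^4·-1^9 = -1.
(a,b)_5: α=-3, u≡4; β=-3, v≡4 (mod 5); (4|5)=+1, (4|5)=+1; sign (−1)^0·+1^-3·+1^-3 = +1.
(a,b)_∞: sgn(-105)=−, sgn(-1870)=−, so -1.
(a,b)_2: α=8, β=5; u≡7, v≡1 (mod 8); ε(u)ε(v)=1·0, αω(v)=8·0, βω(u)=5·0; sum ≡ 0  ⇒  +1.
(a,b)_19: α=2, u≡16; β=2, v≡4 (mod 19); (16|19)=+1, (4|19)=+1; sign (−1)^0·+1^2·+1^2 = +1.
(-105, -1870 / ℚ) ramifies at {3, 7, 17, ∞}: a division algebra.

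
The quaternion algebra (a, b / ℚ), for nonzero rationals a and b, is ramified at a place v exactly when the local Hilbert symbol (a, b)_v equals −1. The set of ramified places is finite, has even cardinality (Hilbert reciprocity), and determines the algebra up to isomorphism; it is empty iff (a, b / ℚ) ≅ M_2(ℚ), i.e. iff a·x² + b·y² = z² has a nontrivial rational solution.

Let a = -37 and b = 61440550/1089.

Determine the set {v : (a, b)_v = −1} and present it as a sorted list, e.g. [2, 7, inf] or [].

[17, 37]

Mod squares: a ≡ -37, b ≡ 1462. Check v ∈ {∞, 2, 3, 5, 11, 17, 37, 41, 43}.
v=41: a=41^0·(≡4), b=41^2·(≡24) mod 41; (4|41)=+1, (24|41)=-1; (−1)^{0·2·20}·(+1)^2·(-1)^0 = +1.
v=17: a=17^0·(≡14), b=17^1·(≡1) mod 17; (14|17)=-1, (1|17)=+1; (−1)^{0·1·8}·(-1)^1·(+1)^0 = -1.
v=5: a=5^0·(≡3), b=5^2·(≡3) mod 5; (3|5)=-1, (3|5)=-1; (−1)^{0·2·2}·(-1)^2·(-1)^0 = +1.
v=37: a=37^1·(≡36), b=37^0·(≡31) mod 37; (36|37)=+1, (31|37)=-1; (−1)^{1·0·18}·(+1)^0·(-1)^1 = -1.
v=3: a=3^0·(≡2), b=3^-2·(≡1) mod 3; (2|3)=-1, (1|3)=+1; (−1)^{0·-2·1}·(-1)^-2·(+1)^0 = +1.
v=43: a=43^0·(≡6), b=43^1·(≡34) mod 43; (6|43)=+1, (34|43)=-1; (−1)^{0·1·21}·(+1)^1·(-1)^0 = +1.
v=∞: -37 < 0 and 1462 > 0  ⇒  (a,b)_∞ = +1.
v=11: a=11^0·(≡7), b=11^-2·(≡8) mod 11; (7|11)=-1, (8|11)=-1; (−1)^{0·-2·5}·(-1)^-2·(-1)^0 = +1.
v=2: v_2(a)=0, v_2(b)=1; units ≡ 3, 3 (mod 8); ε·ε+αω+βω = 1·1+0·1+1·1 ≡ 0  ⇒  (a,b)_2 = +1.
Ram(-37, 1462) = {17, 37}; no ℚ_17-point on the conic.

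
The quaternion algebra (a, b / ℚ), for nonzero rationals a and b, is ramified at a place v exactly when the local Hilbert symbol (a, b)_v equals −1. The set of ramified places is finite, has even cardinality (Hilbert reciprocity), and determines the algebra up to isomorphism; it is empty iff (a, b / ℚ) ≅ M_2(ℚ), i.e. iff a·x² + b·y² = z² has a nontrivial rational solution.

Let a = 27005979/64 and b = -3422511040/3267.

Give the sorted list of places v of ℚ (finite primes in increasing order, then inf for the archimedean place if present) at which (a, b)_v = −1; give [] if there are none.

(a, b) ≡ (51051, -444405) mod (ℚ^×)²; places V = {2, 3, 5, 7, 11, 13, 17, 19, 23, 43, 53, ∞}.
(a,b)_5: α=0, u≡1; β=1, v≡1 (mod 5); (1|5)=+1, (1|5)=+1; sign (−1)^0·+1^1·+1^0 = +1.
(a,b)_43: α=0, u≡41; β=1, v≡22 (mod 43); (41|43)=+1, (22|43)=-1; sign (−1)^0·+1^1·-1^0 = +1.
(a,b)_∞: sgn(51051)=+, sgn(-444405)=−, so +1.
(a,b)_53: α=0, u≡23; β=1, v≡42 (mod 53); (23|53)=-1, (42|53)=+1; sign (−1)^0·-1^1·+1^0 = -1.
(a,b)_19: α=0, u≡9; β=2, v≡1 (mod 19); (9|19)=+1, (1|19)=+1; sign (−1)^0·+1^2·+1^0 = +1.
(a,b)_7: α=1, u≡3; β=0, v≡2 (mod 7); (3|7)=-1, (2|7)=+1; sign (−1)^0·-1^0·+1^1 = +1.
(a,b)_13: α=1, u≡4; β=1, v≡11 (mod 13); (4|13)=+1, (11|13)=-1; sign (−1)^0·+1^1·-1^1 = -1.
(a,b)_17: α=1, u≡3; β=0, v≡1 (mod 17); (3|17)=-1, (1|17)=+1; sign (−1)^0·-1^0·+1^1 = +1.
(a,b)_2: α=-6, β=6; u≡3, v≡3 (mod 8); ε(u)ε(v)=1·1, αω(v)=-6·1, βω(u)=6·1; sum ≡ 1  ⇒  -1.
(a,b)_11: α=1, u≡6; β=-2, v≡6 (mod 11); (6|11)=-1, (6|11)=-1; sign (−1)^0·-1^-2·-1^1 = -1.
(a,b)_3: α=1, u≡1; β=-3, v≡2 (mod 3); (1|3)=+1, (2|3)=-1; sign (−1)^1·+1^-3·-1^1 = +1.
(a,b)_23: α=2, u≡11; β=0, v≡4 (mod 23); (11|23)=-1, (4|23)=+1; sign (−1)^0·-1^0·+1^2 = +1.
Ram(51051, -444405) = {2, 11, 13, 53}; no ℚ_2-point on the conic.

[2, 11, 13, 53]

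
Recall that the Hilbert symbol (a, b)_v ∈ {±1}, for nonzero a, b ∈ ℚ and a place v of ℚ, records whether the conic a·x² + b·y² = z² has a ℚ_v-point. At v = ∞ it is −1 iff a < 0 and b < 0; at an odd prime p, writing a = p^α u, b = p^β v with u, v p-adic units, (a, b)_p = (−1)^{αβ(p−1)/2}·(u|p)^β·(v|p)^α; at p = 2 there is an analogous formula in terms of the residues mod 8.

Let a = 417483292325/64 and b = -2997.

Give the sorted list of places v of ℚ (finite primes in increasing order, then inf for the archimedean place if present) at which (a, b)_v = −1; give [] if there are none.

(a, b) ≡ (12198197, -37) mod (ℚ^×)²; places V = {2, 3, 5, 11, 17, 37, 41, 43, ∞}.
(a,b)_37: α=3, u≡28; β=1, v≡30 (mod 37); (28|37)=+1, (30|37)=+1; sign (−1)^0·+1^1·+1^3 = +1.
(a,b)_11: α=1, u≡10; β=0, v≡6 (mod 11); (10|11)=-1, (6|11)=-1; sign (−1)^0·-1^0·-1^1 = -1.
(a,b)_∞: sgn(12198197)=+, sgn(-37)=−, so +1.
(a,b)_41: α=1, u≡39; β=0, v≡37 (mod 41); (39|41)=+1, (37|41)=+1; sign (−1)^0·+1^0·+1^1 = +1.
(a,b)_2: α=-6, β=0; u≡5, v≡3 (mod 8); ε(u)ε(v)=0·1, αω(v)=-6·1, βω(u)=0·1; sum ≡ 0  ⇒  +1.
(a,b)_17: α=1, u≡12; β=0, v≡12 (mod 17); (12|17)=-1, (12|17)=-1; sign (−1)^0·-1^0·-1^1 = -1.
(a,b)_3: α=0, u≡2; β=4, v≡2 (mod 3); (2|3)=-1, (2|3)=-1; sign (−1)^0·-1^4·-1^0 = +1.
(a,b)_5: α=2, u≡2; β=0, v≡3 (mod 5); (2|5)=-1, (3|5)=-1; sign (−1)^0·-1^0·-1^2 = +1.
(a,b)_43: α=1, u≡5; β=0, v≡13 (mod 43); (5|43)=-1, (13|43)=+1; sign (−1)^0·-1^0·+1^1 = +1.
Ram(12198197, -37) = {11, 17}; no ℚ_11-point on the conic.

[11, 17]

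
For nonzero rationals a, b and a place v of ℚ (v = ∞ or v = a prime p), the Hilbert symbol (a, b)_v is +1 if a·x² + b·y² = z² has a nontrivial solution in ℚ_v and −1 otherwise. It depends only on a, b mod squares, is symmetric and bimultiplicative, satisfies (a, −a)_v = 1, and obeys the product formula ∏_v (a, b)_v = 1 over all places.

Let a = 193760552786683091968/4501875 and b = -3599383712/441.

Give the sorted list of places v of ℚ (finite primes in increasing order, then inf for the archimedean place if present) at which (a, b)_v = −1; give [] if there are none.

[2, 17, 19, 37]

Mod squares: a ≡ 25563189, b ≡ -1178. Check v ∈ {∞, 2, 3, 5, 7, 11, 17, 19, 23, 31, 37}.
v=5: a=5^-4·(≡1), b=5^0·(≡3) mod 5; (1|5)=+1, (3|5)=-1; (−1)^{-4·0·2}·(+1)^0·(-1)^-4 = +1.
v=7: a=7^-4·(≡4), b=7^-2·(≡3) mod 7; (4|7)=+1, (3|7)=-1; (−1)^{-4·-2·3}·(+1)^-2·(-1)^-4 = +1.
v=2: v_2(a)=10, v_2(b)=5; units ≡ 5, 3 (mod 8); ε·ε+αω+βω = 0·1+10·1+5·1 ≡ 1  ⇒  (a,b)_2 = -1.
v=∞: 25563189 > 0 and -1178 < 0  ⇒  (a,b)_∞ = +1.
v=37: a=37^1·(≡34), b=37^0·(≡23) mod 37; (34|37)=+1, (23|37)=-1; (−1)^{1·0·18}·(+1)^0·(-1)^1 = -1.
v=11: a=11^2·(≡9), b=11^0·(≡10) mod 11; (9|11)=+1, (10|11)=-1; (−1)^{2·0·5}·(+1)^0·(-1)^2 = +1.
v=23: a=23^3·(≡22), b=23^2·(≡2) mod 23; (22|23)=-1, (2|23)=+1; (−1)^{3·2·11}·(-1)^2·(+1)^3 = +1.
v=17: a=17^1·(≡4), b=17^0·(≡11) mod 17; (4|17)=+1, (11|17)=-1; (−1)^{1·0·8}·(+1)^0·(-1)^1 = -1.
v=3: a=3^-1·(≡1), b=3^-2·(≡1) mod 3; (1|3)=+1, (1|3)=+1; (−1)^{-1·-2·1}·(+1)^-2·(+1)^-1 = +1.
v=19: a=19^3·(≡8), b=19^3·(≡3) mod 19; (8|19)=-1, (3|19)=-1; (−1)^{3·3·9}·(-1)^3·(-1)^3 = -1.
v=31: a=31^3·(≡20), b=31^1·(≡11) mod 31; (20|31)=+1, (11|31)=-1; (−1)^{3·1·15}·(+1)^1·(-1)^3 = +1.
|Ram(25563189, -1178)| = 4, even; anisotropic at {2, 17, 19, 37}.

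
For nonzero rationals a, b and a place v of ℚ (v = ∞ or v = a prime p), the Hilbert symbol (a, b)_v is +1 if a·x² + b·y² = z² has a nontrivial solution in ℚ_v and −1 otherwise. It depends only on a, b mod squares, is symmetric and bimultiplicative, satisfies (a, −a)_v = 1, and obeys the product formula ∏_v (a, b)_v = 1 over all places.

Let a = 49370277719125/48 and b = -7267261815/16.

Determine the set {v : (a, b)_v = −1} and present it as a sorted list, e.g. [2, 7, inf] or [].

[3, 5, 11, 29]

Mod squares: a ≡ 110055, b ≡ -15. Check v ∈ {∞, 2, 3, 5, 11, 23, 29}.
v=29: a=29^3·(≡20), b=29^2·(≡11) mod 29; (20|29)=+1, (11|29)=-1; (−1)^{3·2·14}·(+1)^2·(-1)^3 = -1.
v=5: a=5^3·(≡1), b=5^1·(≡2) mod 5; (1|5)=+1, (2|5)=-1; (−1)^{3·1·2}·(+1)^1·(-1)^3 = -1.
v=23: a=23^3·(≡3), b=23^2·(≡6) mod 23; (3|23)=+1, (6|23)=+1; (−1)^{3·2·11}·(+1)^2·(+1)^3 = +1.
v=3: a=3^-1·(≡1), b=3^3·(≡1) mod 3; (1|3)=+1, (1|3)=+1; (−1)^{-1·3·1}·(+1)^3·(+1)^-1 = -1.
v=2: v_2(a)=-4, v_2(b)=-4; units ≡ 7, 1 (mod 8); ε·ε+αω+βω = 1·0+-4·0+-4·0 ≡ 0  ⇒  (a,b)_2 = +1.
v=∞: 110055 > 0 and -15 < 0  ⇒  (a,b)_∞ = +1.
v=11: a=11^3·(≡2), b=11^2·(≡8) mod 11; (2|11)=-1, (8|11)=-1; (−1)^{3·2·5}·(-1)^2·(-1)^3 = -1.
Ram(110055, -15) = {3, 5, 11, 29}; no ℚ_3-point on the conic.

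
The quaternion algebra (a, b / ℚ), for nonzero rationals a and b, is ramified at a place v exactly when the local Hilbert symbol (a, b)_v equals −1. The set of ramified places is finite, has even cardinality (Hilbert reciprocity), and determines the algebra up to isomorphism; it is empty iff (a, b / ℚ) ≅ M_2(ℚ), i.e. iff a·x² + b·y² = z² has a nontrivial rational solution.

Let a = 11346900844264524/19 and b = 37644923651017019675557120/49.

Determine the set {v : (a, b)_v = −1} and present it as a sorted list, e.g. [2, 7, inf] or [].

[7, 17, 31, 53]

(a, b) ≡ (7049, 1536205) mod (ℚ^×)²; places V = {2, 3, 5, 7, 11, 17, 19, 31, 53, ∞}.
(a,b)_∞: sgn(7049)=+, sgn(1536205)=+, so +1.
(a,b)_11: α=2, u≡9; β=3, v≡6 (mod 11); (9|11)=+1, (6|11)=-1; sign (−1)^0·+1^3·-1^2 = +1.
(a,b)_53: α=3, u≡39; β=5, v≡46 (mod 53); (39|53)=-1, (46|53)=+1; sign (−1)^0·-1^5·+1^3 = -1.
(a,b)_5: α=0, u≡1; β=1, v≡1 (mod 5); (1|5)=+1, (1|5)=+1; sign (−1)^0·+1^1·+1^0 = +1.
(a,b)_31: α=2, u≡17; β=3, v≡29 (mod 31); (17|31)=-1, (29|31)=-1; sign (−1)^0·-1^3·-1^2 = -1.
(a,b)_19: α=-1, u≡13; β=2, v≡5 (mod 19); (13|19)=-1, (5|19)=+1; sign (−1)^0·-1^2·+1^-1 = +1.
(a,b)_7: α=1, u≡6; β=-2, v≡6 (mod 7); (6|7)=-1, (6|7)=-1; sign (−1)^0·-1^-2·-1^1 = -1.
(a,b)_17: α=2, u≡11; β=3, v≡3 (mod 17); (11|17)=-1, (3|17)=-1; sign (−1)^0·-1^3·-1^2 = -1.
(a,b)_2: α=2, β=8; u≡1, v≡5 (mod 8); ε(u)ε(v)=0·0, αω(v)=2·1, βω(u)=8·0; sum ≡ 0  ⇒  +1.
(a,b)_3: α=4, u≡2; β=0, v≡1 (mod 3); (2|3)=-1, (1|3)=+1; sign (−1)^0·-1^0·+1^4 = +1.
|Ram(7049, 1536205)| = 4, even; anisotropic at {7, 17, 31, 53}.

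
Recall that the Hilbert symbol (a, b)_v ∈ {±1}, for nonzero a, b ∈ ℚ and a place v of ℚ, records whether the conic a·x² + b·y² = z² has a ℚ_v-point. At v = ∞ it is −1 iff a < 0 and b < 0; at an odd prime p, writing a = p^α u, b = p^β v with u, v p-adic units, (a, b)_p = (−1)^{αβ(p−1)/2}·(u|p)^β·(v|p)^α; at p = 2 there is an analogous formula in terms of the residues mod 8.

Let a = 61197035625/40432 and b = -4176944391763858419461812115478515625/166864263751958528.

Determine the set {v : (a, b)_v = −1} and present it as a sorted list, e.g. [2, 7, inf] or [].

[2, 3, 17, 41]

Mod squares: a ≡ 629391, b ≡ -179826. Check v ∈ {∞, 2, 3, 5, 7, 11, 17, 19, 41, 43, 47}.
v=2: v_2(a)=-4, v_2(b)=-15; units ≡ 7, 7 (mod 8); ε·ε+αω+βω = 1·1+-4·0+-15·0 ≡ 1  ⇒  (a,b)_2 = -1.
v=41: a=41^1·(≡15), b=41^3·(≡16) mod 41; (15|41)=-1, (16|41)=+1; (−1)^{1·3·20}·(-1)^3·(+1)^1 = -1.
v=43: a=43^1·(≡15), b=43^3·(≡3) mod 43; (15|43)=+1, (3|43)=-1; (−1)^{1·3·21}·(+1)^3·(-1)^1 = +1.
v=∞: 629391 > 0 and -179826 < 0  ⇒  (a,b)_∞ = +1.
v=11: a=11^2·(≡1), b=11^6·(≡6) mod 11; (1|11)=+1, (6|11)=-1; (−1)^{2·6·5}·(+1)^6·(-1)^2 = +1.
v=17: a=17^1·(≡10), b=17^3·(≡8) mod 17; (10|17)=-1, (8|17)=+1; (−1)^{1·3·8}·(-1)^3·(+1)^1 = -1.
v=5: a=5^4·(≡1), b=5^14·(≡1) mod 5; (1|5)=+1, (1|5)=+1; (−1)^{4·14·2}·(+1)^14·(+1)^4 = +1.
v=19: a=19^-2·(≡11), b=19^-6·(≡5) mod 19; (11|19)=+1, (5|19)=+1; (−1)^{-2·-6·9}·(+1)^-6·(+1)^-2 = +1.
v=3: a=3^3·(≡1), b=3^15·(≡1) mod 3; (1|3)=+1, (1|3)=+1; (−1)^{3·15·1}·(+1)^15·(+1)^3 = -1.
v=7: a=7^-1·(≡5), b=7^-2·(≡1) mod 7; (5|7)=-1, (1|7)=+1; (−1)^{-1·-2·3}·(-1)^-2·(+1)^-1 = +1.
v=47: a=47^0·(≡3), b=47^-2·(≡19) mod 47; (3|47)=+1, (19|47)=-1; (−1)^{0·-2·23}·(+1)^-2·(-1)^0 = +1.
(629391, -179826 / ℚ) ramifies at {2, 3, 17, 41}: a division algebra.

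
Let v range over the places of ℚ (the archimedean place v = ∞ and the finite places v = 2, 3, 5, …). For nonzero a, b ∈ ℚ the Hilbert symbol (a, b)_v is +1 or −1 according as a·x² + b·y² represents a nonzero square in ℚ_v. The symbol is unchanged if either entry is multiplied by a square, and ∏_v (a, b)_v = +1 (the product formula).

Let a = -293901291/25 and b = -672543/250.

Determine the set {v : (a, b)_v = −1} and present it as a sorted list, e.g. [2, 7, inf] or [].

[2, inf]

Mod squares: a ≡ -19, b ≡ -230. Check v ∈ {∞, 2, 3, 5, 19, 23}.
v=23: a=23^2·(≡16), b=23^1·(≡18) mod 23; (16|23)=+1, (18|23)=+1; (−1)^{2·1·11}·(+1)^1·(+1)^2 = +1.
v=19: a=19^3·(≡12), b=19^2·(≡6) mod 19; (12|19)=-1, (6|19)=+1; (−1)^{3·2·9}·(-1)^2·(+1)^3 = +1.
v=3: a=3^4·(≡2), b=3^4·(≡1) mod 3; (2|3)=-1, (1|3)=+1; (−1)^{4·4·1}·(-1)^4·(+1)^4 = +1.
v=2: v_2(a)=0, v_2(b)=-1; units ≡ 5, 5 (mod 8); ε·ε+αω+βω = 0·0+0·1+-1·1 ≡ 1  ⇒  (a,b)_2 = -1.
v=∞: -19 < 0 and -230 < 0  ⇒  (a,b)_∞ = -1.
v=5: a=5^-2·(≡4), b=5^-3·(≡1) mod 5; (4|5)=+1, (1|5)=+1; (−1)^{-2·-3·2}·(+1)^-3·(+1)^-2 = +1.
Ram(-19, -230) = {2, ∞}; no ℚ_2-point on the conic.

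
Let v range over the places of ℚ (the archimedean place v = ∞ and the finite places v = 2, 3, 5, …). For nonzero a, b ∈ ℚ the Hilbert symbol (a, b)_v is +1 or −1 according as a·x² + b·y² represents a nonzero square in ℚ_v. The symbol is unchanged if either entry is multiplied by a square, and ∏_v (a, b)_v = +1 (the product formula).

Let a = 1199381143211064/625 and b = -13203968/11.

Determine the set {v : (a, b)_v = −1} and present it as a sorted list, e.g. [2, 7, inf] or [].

[11, 17]

(a, b) ≡ (46, -567358) mod (ℚ^×)²; places V = {2, 3, 5, 11, 17, 23, 37, 41, ∞}.
(a,b)_2: α=3, β=9; u≡7, v≡1 (mod 8); ε(u)ε(v)=1·0, αω(v)=3·0, βω(u)=9·0; sum ≡ 0  ⇒  +1.
(a,b)_11: α=2, u≡7; β=-1, v≡3 (mod 11); (7|11)=-1, (3|11)=+1; sign (−1)^0·-1^-1·+1^2 = -1.
(a,b)_3: α=4, u≡1; β=0, v≡2 (mod 3); (1|3)=+1, (2|3)=-1; sign (−1)^0·+1^0·-1^4 = +1.
(a,b)_17: α=2, u≡6; β=1, v≡7 (mod 17); (6|17)=-1, (7|17)=-1; sign (−1)^0·-1^1·-1^2 = -1.
(a,b)_5: α=-4, u≡4; β=0, v≡2 (mod 5); (4|5)=+1, (2|5)=-1; sign (−1)^0·+1^0·-1^-4 = +1.
(a,b)_23: α=1, u≡9; β=0, v≡3 (mod 23); (9|23)=+1, (3|23)=+1; sign (−1)^0·+1^0·+1^1 = +1.
(a,b)_37: α=2, u≡1; β=1, v≡27 (mod 37); (1|37)=+1, (27|37)=+1; sign (−1)^0·+1^1·+1^2 = +1.
(a,b)_∞: sgn(46)=+, sgn(-567358)=−, so +1.
(a,b)_41: α=2, u≡5; β=1, v≡23 (mod 41); (5|41)=+1, (23|41)=+1; sign (−1)^0·+1^1·+1^2 = +1.
(46, -567358 / ℚ) ramifies at {11, 17}: a division algebra.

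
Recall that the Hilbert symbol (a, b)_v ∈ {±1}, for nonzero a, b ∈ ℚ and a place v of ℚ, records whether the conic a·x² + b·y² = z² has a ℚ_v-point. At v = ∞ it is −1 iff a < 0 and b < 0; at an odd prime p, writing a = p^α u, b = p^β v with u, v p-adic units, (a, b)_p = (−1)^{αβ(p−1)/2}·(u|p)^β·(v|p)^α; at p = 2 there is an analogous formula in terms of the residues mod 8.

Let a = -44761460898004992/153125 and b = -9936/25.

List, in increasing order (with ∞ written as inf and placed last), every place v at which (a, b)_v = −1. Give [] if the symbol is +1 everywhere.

[2, 3, 31, inf]

Mod squares: a ≡ -465, b ≡ -69. Check v ∈ {∞, 2, 3, 5, 7, 23, 31}.
v=3: a=3^9·(≡1), b=3^3·(≡1) mod 3; (1|3)=+1, (1|3)=+1; (−1)^{9·3·1}·(+1)^3·(+1)^9 = -1.
v=∞: -465 < 0 and -69 < 0  ⇒  (a,b)_∞ = -1.
v=5: a=5^-5·(≡2), b=5^-2·(≡4) mod 5; (2|5)=-1, (4|5)=+1; (−1)^{-5·-2·2}·(-1)^-2·(+1)^-5 = +1.
v=2: v_2(a)=18, v_2(b)=4; units ≡ 7, 3 (mod 8); ε·ε+αω+βω = 1·1+18·1+4·0 ≡ 1  ⇒  (a,b)_2 = -1.
v=7: a=7^-2·(≡2), b=7^0·(≡1) mod 7; (2|7)=+1, (1|7)=+1; (−1)^{-2·0·3}·(+1)^0·(+1)^-2 = +1.
v=23: a=23^4·(≡1), b=23^1·(≡14) mod 23; (1|23)=+1, (14|23)=-1; (−1)^{4·1·11}·(+1)^1·(-1)^4 = +1.
v=31: a=31^1·(≡4), b=31^0·(≡13) mod 31; (4|31)=+1, (13|31)=-1; (−1)^{1·0·15}·(+1)^0·(-1)^1 = -1.
(-465, -69 / ℚ) ramifies at {2, 3, 31, ∞}: a division algebra.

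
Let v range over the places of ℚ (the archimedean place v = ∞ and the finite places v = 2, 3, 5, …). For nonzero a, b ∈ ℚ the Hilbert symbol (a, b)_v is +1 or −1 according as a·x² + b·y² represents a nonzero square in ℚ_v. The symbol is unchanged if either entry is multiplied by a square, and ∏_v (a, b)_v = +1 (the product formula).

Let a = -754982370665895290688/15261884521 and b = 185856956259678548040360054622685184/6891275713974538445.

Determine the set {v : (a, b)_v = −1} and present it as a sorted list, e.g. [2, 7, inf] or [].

Mod squares: a ≡ -3813, b ≡ 126730. Check v ∈ {∞, 2, 3, 5, 7, 11, 13, 17, 19, 23, 29, 31, 41, 43}.
v=19: a=19^4·(≡11), b=19^7·(≡17) mod 19; (11|19)=+1, (17|19)=+1; (−1)^{4·7·9}·(+1)^7·(+1)^4 = +1.
v=∞: -3813 < 0 and 126730 > 0  ⇒  (a,b)_∞ = +1.
v=2: v_2(a)=6, v_2(b)=11; units ≡ 3, 5 (mod 8); ε·ε+αω+βω = 1·0+6·1+11·1 ≡ 1  ⇒  (a,b)_2 = -1.
v=5: a=5^0·(≡2), b=5^-1·(≡1) mod 5; (2|5)=-1, (1|5)=+1; (−1)^{0·-1·2}·(-1)^-1·(+1)^0 = -1.
v=13: a=13^-4·(≡4), b=13^-6·(≡5) mod 13; (4|13)=+1, (5|13)=-1; (−1)^{-4·-6·6}·(+1)^-6·(-1)^-4 = +1.
v=41: a=41^1·(≡24), b=41^2·(≡5) mod 41; (24|41)=-1, (5|41)=+1; (−1)^{1·2·20}·(-1)^2·(+1)^1 = +1.
v=11: a=11^2·(≡4), b=11^2·(≡2) mod 11; (4|11)=+1, (2|11)=-1; (−1)^{2·2·5}·(+1)^2·(-1)^2 = +1.
v=43: a=43^-2·(≡41), b=43^-4·(≡36) mod 43; (41|43)=+1, (36|43)=+1; (−1)^{-2·-4·21}·(+1)^-4·(+1)^-2 = +1.
v=17: a=17^-2·(≡10), b=17^-4·(≡10) mod 17; (10|17)=-1, (10|17)=-1; (−1)^{-2·-4·8}·(-1)^-4·(-1)^-2 = +1.
v=29: a=29^2·(≡11), b=29^3·(≡7) mod 29; (11|29)=-1, (7|29)=+1; (−1)^{2·3·14}·(-1)^3·(+1)^2 = -1.
v=23: a=23^2·(≡17), b=23^3·(≡9) mod 23; (17|23)=-1, (9|23)=+1; (−1)^{2·3·11}·(-1)^3·(+1)^2 = -1.
v=7: a=7^2·(≡4), b=7^4·(≡4) mod 7; (4|7)=+1, (4|7)=+1; (−1)^{2·4·3}·(+1)^4·(+1)^2 = +1.
v=31: a=31^1·(≡1), b=31^2·(≡8) mod 31; (1|31)=+1, (8|31)=+1; (−1)^{1·2·15}·(+1)^2·(+1)^1 = +1.
v=3: a=3^3·(≡1), b=3^6·(≡1) mod 3; (1|3)=+1, (1|3)=+1; (−1)^{3·6·1}·(+1)^6·(+1)^3 = +1.
Ram(-3813, 126730) = {2, 5, 23, 29}; no ℚ_2-point on the conic.

[2, 5, 23, 29]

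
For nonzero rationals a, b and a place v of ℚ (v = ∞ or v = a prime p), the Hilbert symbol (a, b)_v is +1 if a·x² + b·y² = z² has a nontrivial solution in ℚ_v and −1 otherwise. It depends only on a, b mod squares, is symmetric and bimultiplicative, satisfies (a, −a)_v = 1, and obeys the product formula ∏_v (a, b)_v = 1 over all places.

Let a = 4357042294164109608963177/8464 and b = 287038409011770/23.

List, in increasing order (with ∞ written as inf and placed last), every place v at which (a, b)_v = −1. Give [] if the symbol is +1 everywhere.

(a, b) ≡ (29393, 13110) mod (ℚ^×)²; places V = {2, 3, 5, 7, 13, 17, 19, 23, 43, ∞}.
(a,b)_∞: sgn(29393)=+, sgn(13110)=+, so +1.
(a,b)_7: α=3, u≡6; β=0, v≡5 (mod 7); (6|7)=-1, (5|7)=-1; sign (−1)^0·-1^0·-1^3 = -1.
(a,b)_43: α=2, u≡40; β=0, v≡15 (mod 43); (40|43)=+1, (15|43)=+1; sign (−1)^0·+1^0·+1^2 = +1.
(a,b)_13: α=7, u≡3; β=6, v≡7 (mod 13); (3|13)=+1, (7|13)=-1; sign (−1)^0·+1^6·-1^7 = -1.
(a,b)_19: α=5, u≡14; β=3, v≡7 (mod 19); (14|19)=-1, (7|19)=+1; sign (−1)^1·-1^3·+1^5 = +1.
(a,b)_3: α=2, u≡2; β=1, v≡2 (mod 3); (2|3)=-1, (2|3)=-1; sign (−1)^0·-1^1·-1^2 = -1.
(a,b)_5: α=0, u≡3; β=1, v≡3 (mod 5); (3|5)=-1, (3|5)=-1; sign (−1)^0·-1^1·-1^0 = -1.
(a,b)_2: α=-4, β=1; u≡1, v≡3 (mod 8); ε(u)ε(v)=0·1, αω(v)=-4·1, βω(u)=1·0; sum ≡ 0  ⇒  +1.
(a,b)_17: α=3, u≡10; β=2, v≡11 (mod 17); (10|17)=-1, (11|17)=-1; sign (−1)^0·-1^2·-1^3 = -1.
(a,b)_23: α=-2, u≡14; β=-1, v≡16 (mod 23); (14|23)=-1, (16|23)=+1; sign (−1)^0·-1^-1·+1^-2 = -1.
|Ram(29393, 13110)| = 6, even; anisotropic at {3, 5, 7, 13, 17, 23}.

[3, 5, 7, 13, 17, 23]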